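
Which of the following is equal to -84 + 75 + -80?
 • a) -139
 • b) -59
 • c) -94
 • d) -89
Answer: d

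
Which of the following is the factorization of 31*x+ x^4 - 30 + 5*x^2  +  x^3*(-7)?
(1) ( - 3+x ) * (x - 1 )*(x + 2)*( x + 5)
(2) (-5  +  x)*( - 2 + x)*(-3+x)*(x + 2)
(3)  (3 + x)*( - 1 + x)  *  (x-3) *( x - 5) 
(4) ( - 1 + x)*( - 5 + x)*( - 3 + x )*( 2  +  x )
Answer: 4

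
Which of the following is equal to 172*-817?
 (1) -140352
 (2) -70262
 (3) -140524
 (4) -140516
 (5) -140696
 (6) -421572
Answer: 3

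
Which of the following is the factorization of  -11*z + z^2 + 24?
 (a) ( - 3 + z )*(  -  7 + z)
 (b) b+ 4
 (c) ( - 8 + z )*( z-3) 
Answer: c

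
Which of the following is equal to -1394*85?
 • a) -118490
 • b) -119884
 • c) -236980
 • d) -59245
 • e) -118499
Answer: a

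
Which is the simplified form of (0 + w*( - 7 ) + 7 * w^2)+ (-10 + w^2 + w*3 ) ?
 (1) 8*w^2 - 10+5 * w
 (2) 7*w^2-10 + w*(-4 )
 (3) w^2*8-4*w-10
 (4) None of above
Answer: 3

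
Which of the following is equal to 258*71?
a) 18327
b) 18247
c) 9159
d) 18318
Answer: d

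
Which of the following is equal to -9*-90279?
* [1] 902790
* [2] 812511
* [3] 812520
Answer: 2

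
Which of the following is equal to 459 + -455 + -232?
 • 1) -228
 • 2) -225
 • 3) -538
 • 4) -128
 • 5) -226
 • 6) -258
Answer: 1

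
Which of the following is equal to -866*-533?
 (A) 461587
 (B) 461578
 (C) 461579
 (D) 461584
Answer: B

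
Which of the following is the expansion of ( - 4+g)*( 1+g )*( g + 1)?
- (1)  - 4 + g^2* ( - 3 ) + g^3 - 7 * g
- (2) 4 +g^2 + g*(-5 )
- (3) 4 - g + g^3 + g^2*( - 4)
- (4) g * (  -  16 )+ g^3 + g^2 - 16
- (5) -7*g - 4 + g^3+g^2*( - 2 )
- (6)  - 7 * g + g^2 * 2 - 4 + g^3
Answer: 5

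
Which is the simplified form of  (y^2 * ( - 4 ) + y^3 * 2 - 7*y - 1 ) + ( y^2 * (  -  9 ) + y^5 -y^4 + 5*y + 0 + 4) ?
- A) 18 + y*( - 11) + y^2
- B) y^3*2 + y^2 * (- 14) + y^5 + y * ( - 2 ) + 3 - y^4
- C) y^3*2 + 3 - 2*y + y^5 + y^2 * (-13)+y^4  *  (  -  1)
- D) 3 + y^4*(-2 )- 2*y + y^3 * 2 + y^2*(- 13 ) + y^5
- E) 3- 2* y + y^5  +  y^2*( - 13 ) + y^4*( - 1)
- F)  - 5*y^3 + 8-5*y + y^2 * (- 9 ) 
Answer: C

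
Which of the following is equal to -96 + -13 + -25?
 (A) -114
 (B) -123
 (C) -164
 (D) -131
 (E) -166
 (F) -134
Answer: F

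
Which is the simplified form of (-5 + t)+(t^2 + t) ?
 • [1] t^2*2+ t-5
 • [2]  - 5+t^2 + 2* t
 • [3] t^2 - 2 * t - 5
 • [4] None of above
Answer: 2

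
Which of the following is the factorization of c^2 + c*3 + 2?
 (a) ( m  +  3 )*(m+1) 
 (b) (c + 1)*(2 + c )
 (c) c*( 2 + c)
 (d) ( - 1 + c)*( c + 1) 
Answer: b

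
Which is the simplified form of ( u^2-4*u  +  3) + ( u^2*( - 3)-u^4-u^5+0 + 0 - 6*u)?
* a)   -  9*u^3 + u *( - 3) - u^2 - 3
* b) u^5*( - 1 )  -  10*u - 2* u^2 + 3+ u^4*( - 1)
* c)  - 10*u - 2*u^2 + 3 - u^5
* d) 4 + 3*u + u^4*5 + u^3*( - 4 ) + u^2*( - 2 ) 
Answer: b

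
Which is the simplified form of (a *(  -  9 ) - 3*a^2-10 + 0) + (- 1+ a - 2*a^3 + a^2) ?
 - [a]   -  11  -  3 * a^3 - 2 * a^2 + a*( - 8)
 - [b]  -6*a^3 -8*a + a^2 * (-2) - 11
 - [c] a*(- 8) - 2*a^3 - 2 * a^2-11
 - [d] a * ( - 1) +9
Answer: c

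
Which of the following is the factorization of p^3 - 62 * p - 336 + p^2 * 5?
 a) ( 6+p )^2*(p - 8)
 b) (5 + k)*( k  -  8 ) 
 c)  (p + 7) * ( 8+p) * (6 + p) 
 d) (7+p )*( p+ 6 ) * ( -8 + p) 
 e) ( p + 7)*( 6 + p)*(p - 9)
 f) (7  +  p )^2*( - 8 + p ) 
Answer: d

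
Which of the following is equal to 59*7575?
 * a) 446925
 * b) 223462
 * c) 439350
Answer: a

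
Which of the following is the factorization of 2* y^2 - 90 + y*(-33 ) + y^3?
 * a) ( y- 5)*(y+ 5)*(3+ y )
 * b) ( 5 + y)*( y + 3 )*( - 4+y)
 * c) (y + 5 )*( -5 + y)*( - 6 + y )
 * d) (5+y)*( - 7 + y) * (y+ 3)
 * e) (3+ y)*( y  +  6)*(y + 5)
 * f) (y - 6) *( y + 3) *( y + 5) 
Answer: f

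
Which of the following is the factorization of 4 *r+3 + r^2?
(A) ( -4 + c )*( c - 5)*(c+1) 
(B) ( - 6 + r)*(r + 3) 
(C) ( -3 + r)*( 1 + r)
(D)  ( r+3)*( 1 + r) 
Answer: D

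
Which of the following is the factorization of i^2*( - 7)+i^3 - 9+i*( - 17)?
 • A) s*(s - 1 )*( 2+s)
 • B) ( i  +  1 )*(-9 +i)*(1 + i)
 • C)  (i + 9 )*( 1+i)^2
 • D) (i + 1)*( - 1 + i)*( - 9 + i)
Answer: B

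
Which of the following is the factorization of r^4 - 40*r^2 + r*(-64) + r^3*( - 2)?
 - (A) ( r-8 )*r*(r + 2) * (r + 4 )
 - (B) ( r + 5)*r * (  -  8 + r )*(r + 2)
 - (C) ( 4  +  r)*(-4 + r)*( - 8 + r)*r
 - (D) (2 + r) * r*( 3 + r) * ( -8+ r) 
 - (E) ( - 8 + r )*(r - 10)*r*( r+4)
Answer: A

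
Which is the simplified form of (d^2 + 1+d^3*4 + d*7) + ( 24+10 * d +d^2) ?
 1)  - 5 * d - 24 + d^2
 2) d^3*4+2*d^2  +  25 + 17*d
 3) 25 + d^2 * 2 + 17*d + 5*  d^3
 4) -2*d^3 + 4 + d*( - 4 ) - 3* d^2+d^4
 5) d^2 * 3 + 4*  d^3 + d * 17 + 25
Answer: 2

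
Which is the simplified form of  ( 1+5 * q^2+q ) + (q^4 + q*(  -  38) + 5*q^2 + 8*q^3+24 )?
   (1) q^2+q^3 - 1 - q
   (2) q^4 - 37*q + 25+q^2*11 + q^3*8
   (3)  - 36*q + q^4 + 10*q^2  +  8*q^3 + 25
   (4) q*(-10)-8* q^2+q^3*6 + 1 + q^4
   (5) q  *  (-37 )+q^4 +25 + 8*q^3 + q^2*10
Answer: 5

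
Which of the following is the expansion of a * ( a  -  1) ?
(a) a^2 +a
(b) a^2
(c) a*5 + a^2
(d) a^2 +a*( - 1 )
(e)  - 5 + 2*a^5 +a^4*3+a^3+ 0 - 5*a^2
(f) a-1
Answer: d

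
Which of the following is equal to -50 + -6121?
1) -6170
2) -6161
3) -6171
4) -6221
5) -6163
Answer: 3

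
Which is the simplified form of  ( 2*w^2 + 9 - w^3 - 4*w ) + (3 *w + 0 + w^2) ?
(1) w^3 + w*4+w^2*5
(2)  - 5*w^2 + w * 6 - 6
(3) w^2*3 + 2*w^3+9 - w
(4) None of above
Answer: 4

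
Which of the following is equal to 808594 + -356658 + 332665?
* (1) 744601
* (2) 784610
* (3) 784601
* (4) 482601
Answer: 3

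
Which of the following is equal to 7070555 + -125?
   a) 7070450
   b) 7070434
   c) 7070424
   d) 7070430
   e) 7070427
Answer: d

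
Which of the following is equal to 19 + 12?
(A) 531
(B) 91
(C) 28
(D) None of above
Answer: D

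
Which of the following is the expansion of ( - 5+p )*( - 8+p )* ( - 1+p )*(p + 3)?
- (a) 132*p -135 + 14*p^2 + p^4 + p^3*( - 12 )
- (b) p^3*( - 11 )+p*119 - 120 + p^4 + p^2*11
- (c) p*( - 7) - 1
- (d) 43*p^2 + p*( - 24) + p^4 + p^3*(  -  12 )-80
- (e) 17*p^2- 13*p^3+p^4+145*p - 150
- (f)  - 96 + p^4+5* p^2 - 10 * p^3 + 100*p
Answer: b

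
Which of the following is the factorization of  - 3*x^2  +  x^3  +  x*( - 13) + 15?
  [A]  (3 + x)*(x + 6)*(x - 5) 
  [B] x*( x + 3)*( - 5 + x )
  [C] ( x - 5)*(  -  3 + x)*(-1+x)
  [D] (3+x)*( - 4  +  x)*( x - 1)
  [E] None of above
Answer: E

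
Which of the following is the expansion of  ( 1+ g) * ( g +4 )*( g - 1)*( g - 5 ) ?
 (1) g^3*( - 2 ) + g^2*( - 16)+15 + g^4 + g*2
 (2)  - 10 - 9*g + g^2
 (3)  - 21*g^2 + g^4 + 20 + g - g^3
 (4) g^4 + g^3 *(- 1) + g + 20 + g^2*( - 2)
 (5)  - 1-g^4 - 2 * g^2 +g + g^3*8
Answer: 3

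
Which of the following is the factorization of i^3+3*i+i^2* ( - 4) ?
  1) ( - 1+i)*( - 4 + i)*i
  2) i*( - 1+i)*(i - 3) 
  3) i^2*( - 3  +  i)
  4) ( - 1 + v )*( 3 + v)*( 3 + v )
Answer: 2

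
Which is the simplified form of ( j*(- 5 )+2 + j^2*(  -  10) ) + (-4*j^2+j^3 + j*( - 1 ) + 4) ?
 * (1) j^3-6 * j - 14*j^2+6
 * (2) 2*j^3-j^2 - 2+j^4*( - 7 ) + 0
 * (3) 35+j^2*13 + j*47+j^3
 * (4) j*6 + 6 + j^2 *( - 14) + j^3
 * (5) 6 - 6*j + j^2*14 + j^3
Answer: 1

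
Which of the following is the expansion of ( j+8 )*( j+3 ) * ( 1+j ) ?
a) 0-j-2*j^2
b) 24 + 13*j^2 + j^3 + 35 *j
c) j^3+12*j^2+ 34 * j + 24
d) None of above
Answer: d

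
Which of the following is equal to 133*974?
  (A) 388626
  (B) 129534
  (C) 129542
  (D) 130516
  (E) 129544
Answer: C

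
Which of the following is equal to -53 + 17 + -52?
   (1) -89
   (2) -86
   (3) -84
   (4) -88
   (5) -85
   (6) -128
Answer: 4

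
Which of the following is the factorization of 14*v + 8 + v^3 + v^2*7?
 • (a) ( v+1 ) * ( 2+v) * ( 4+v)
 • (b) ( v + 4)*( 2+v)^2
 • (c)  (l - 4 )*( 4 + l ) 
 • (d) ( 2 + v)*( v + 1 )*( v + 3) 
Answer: a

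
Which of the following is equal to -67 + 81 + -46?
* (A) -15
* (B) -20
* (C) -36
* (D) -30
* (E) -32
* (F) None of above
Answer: E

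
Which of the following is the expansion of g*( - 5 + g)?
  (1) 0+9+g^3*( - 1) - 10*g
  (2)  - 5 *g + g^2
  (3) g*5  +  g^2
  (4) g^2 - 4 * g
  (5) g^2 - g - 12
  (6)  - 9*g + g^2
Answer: 2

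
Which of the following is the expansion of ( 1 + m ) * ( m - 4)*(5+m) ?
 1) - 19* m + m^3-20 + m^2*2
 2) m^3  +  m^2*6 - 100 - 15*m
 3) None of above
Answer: 1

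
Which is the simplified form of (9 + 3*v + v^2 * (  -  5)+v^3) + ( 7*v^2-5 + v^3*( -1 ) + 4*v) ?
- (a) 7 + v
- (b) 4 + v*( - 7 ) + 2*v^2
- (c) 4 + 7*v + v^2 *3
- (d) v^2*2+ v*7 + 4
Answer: d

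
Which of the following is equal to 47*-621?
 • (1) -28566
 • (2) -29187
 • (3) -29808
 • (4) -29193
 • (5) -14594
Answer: 2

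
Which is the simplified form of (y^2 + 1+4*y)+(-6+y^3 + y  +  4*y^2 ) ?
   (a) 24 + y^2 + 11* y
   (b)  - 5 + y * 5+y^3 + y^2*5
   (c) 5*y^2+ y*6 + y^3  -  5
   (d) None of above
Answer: b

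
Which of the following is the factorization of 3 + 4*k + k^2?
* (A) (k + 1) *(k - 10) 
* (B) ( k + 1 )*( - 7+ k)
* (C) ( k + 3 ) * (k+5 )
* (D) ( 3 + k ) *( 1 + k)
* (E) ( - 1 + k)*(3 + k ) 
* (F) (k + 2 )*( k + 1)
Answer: D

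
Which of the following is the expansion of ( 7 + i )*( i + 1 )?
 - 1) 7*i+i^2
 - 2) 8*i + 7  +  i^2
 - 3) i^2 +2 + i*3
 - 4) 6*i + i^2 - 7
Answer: 2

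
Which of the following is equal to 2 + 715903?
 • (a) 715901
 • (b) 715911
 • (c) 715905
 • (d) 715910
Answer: c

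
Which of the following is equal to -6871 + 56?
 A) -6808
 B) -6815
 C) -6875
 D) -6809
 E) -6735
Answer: B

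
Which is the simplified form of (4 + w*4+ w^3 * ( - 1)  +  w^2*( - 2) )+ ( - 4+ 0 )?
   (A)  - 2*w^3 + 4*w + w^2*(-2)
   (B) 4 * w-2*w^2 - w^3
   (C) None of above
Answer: B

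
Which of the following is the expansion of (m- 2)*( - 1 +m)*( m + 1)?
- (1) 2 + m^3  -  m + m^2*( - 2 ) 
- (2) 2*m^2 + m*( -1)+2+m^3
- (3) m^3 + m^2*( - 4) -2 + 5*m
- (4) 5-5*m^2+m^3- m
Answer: 1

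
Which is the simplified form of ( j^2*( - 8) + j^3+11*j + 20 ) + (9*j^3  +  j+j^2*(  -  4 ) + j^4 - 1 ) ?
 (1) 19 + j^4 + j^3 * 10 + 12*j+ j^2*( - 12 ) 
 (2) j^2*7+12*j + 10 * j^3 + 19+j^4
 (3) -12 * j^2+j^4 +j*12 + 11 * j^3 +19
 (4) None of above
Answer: 1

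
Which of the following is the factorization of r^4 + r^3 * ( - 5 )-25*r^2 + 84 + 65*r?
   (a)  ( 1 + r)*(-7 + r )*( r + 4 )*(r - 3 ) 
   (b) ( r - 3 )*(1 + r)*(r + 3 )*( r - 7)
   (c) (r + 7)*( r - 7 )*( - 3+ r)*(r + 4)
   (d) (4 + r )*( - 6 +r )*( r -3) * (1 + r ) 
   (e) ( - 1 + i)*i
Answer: a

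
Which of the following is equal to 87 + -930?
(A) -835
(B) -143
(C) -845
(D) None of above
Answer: D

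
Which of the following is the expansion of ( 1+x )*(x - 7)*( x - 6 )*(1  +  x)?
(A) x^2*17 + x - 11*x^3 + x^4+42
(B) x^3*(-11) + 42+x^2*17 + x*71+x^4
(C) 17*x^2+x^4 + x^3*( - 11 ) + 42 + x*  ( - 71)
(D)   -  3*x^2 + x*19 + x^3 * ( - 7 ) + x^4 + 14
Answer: B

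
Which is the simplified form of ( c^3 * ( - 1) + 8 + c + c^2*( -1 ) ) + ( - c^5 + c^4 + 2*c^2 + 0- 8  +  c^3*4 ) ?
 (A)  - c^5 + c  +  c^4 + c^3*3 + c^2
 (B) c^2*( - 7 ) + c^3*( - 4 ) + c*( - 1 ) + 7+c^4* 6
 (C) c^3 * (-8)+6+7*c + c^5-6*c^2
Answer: A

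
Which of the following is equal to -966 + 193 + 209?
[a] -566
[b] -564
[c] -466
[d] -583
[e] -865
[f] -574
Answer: b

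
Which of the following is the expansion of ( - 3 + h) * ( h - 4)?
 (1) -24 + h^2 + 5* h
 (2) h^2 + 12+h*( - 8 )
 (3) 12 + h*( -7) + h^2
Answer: 3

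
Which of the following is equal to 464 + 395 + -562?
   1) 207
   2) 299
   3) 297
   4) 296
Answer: 3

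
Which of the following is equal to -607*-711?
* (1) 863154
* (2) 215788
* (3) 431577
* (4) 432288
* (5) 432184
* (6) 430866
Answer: 3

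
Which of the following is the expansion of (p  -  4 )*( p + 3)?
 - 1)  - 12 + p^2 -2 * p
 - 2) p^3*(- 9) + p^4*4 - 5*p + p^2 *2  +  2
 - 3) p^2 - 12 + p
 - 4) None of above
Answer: 4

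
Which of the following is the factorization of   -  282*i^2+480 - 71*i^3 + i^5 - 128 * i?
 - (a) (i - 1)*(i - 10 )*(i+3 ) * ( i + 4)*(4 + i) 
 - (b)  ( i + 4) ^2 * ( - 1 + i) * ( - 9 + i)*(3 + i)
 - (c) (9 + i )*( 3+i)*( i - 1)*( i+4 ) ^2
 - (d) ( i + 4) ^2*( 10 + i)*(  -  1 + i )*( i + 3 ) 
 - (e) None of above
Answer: a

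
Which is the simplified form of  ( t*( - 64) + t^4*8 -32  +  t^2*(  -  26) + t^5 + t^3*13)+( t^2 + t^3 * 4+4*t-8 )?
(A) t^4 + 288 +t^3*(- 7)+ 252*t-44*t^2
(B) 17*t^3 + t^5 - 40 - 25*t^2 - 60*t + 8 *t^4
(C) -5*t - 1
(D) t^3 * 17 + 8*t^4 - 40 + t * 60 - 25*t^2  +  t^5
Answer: B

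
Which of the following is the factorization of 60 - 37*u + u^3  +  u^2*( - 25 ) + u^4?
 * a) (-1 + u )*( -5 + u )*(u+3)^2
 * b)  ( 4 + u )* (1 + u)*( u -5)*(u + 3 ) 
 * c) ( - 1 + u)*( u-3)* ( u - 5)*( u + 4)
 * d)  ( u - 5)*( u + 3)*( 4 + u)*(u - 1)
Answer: d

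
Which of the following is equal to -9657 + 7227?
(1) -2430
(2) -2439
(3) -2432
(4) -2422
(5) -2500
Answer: 1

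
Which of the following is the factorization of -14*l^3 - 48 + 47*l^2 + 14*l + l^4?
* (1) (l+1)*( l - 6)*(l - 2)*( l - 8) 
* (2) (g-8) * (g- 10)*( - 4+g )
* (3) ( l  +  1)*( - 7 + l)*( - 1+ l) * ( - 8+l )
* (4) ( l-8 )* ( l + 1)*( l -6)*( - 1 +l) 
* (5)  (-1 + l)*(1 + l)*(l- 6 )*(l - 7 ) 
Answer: 4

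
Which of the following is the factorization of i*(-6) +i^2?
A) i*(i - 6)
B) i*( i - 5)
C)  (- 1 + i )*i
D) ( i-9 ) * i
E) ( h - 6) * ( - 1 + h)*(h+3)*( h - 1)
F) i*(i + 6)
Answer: A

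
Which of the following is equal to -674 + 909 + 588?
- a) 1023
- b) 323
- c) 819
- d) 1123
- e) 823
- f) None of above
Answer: e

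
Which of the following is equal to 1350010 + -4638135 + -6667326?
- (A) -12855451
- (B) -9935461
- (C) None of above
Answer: C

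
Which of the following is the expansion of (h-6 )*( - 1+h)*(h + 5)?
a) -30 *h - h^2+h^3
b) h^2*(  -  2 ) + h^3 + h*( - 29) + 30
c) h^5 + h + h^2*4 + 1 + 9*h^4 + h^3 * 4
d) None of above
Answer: b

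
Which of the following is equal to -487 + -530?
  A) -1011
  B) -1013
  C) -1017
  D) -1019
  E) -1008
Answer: C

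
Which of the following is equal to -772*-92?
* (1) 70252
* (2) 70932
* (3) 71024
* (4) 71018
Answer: 3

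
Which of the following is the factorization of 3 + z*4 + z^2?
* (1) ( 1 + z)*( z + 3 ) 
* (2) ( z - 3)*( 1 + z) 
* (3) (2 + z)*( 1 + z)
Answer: 1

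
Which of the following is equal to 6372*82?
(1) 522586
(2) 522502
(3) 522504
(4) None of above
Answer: 3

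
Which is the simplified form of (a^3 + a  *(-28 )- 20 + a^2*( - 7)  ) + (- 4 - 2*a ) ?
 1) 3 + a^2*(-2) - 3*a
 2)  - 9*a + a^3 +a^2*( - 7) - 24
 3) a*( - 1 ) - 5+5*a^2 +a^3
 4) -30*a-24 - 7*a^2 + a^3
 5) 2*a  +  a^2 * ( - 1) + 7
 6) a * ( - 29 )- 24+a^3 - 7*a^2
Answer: 4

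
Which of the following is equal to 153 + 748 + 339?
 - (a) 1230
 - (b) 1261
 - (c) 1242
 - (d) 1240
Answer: d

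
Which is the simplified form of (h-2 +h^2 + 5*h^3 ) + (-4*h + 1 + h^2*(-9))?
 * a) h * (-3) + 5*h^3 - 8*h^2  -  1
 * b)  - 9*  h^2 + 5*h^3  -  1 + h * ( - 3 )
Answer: a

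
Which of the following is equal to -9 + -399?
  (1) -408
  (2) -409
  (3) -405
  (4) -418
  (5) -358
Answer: 1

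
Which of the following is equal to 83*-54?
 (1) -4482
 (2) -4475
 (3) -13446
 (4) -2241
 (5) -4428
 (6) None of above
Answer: 1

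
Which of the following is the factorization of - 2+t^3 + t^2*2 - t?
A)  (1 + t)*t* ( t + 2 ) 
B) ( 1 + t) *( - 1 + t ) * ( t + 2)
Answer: B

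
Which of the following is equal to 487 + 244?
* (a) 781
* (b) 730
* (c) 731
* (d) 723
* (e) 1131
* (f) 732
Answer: c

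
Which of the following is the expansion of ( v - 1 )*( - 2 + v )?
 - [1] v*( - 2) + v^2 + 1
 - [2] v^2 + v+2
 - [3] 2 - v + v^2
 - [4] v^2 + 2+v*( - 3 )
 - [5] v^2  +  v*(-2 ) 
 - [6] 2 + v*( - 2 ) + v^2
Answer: 4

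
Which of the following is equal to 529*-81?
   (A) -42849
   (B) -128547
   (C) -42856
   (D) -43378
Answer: A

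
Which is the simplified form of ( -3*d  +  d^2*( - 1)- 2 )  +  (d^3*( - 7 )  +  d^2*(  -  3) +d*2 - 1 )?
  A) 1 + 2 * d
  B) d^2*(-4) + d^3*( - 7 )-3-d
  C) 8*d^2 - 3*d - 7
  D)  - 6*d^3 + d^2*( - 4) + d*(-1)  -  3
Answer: B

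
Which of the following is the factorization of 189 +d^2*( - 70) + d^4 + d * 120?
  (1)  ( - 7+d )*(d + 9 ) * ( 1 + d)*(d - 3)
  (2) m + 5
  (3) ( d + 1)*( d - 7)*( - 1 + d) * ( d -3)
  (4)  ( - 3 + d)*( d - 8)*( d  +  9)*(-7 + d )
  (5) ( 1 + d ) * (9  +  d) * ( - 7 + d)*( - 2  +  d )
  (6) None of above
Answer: 1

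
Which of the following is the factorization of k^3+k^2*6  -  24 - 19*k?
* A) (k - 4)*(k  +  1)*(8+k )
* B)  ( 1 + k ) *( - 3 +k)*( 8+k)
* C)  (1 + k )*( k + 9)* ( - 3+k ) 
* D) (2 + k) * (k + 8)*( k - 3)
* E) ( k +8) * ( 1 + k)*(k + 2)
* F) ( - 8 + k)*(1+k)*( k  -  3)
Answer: B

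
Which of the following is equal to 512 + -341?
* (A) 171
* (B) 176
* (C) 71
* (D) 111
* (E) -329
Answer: A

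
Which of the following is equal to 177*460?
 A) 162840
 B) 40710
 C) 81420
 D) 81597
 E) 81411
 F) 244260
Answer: C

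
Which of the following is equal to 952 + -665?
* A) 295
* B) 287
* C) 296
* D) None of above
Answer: B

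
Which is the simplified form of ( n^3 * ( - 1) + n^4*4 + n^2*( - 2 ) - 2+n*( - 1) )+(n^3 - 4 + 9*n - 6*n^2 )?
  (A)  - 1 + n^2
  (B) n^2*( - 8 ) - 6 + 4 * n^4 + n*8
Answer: B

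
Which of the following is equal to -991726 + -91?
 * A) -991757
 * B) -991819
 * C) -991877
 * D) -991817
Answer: D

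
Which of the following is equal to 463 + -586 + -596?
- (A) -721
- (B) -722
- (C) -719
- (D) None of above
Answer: C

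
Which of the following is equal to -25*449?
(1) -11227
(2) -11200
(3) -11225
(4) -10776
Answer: 3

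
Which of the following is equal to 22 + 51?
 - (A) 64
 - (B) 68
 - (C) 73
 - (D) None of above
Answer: C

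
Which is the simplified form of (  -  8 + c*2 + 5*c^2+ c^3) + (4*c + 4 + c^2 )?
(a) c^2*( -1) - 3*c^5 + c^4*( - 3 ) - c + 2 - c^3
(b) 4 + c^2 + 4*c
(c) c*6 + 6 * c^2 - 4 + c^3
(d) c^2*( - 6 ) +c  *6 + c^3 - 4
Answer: c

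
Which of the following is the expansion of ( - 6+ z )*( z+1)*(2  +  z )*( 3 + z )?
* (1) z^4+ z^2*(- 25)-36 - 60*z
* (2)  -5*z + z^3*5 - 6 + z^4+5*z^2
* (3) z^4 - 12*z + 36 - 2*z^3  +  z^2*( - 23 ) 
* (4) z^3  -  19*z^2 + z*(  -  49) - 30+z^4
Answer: 1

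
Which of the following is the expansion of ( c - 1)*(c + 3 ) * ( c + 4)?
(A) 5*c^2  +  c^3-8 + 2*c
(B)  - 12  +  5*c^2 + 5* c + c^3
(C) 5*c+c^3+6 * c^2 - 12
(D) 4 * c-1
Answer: C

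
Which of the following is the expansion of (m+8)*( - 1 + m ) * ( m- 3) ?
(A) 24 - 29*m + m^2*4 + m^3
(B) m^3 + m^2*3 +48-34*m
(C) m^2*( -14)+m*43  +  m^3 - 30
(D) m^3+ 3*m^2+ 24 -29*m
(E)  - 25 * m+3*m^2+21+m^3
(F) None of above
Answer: A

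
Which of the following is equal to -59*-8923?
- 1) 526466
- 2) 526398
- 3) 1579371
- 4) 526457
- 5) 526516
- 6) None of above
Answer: 4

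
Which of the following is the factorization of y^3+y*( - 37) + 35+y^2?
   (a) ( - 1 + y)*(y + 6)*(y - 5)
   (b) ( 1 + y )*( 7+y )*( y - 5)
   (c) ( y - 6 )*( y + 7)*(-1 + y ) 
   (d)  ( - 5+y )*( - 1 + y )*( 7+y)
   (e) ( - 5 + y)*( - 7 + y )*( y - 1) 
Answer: d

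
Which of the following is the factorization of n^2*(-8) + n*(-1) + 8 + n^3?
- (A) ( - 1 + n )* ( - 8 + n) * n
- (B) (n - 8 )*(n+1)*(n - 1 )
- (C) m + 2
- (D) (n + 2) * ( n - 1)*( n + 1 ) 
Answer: B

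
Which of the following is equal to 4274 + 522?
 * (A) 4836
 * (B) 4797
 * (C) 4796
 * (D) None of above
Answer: C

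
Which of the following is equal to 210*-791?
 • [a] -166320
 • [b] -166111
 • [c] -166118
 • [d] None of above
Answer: d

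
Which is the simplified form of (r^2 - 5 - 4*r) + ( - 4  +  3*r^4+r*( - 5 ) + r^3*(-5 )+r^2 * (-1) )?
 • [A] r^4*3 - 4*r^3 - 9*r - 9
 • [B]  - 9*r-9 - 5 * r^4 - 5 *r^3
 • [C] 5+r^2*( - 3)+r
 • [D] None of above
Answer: D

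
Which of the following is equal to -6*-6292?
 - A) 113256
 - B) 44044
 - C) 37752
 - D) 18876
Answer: C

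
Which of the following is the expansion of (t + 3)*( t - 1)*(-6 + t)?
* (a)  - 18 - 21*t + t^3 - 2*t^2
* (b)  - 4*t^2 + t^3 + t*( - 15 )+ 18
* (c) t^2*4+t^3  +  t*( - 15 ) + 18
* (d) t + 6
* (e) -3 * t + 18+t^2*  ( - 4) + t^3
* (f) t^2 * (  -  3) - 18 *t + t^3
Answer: b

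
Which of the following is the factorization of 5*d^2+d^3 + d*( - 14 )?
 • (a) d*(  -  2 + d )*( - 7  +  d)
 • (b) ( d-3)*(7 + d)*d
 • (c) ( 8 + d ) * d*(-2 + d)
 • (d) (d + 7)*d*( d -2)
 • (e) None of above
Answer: d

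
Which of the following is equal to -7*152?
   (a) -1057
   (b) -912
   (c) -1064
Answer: c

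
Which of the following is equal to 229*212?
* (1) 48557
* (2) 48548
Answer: 2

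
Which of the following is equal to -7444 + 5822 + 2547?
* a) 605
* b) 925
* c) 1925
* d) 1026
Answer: b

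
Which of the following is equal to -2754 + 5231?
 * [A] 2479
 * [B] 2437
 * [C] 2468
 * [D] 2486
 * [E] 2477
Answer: E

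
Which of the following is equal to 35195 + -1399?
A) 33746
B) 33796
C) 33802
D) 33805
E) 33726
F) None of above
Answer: B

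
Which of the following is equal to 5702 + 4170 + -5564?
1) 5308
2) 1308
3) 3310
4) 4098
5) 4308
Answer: 5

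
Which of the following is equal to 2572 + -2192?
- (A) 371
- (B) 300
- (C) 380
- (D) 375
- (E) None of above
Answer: C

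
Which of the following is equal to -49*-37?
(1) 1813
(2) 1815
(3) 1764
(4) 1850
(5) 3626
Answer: 1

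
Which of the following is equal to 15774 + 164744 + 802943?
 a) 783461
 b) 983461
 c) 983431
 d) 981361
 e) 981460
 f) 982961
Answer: b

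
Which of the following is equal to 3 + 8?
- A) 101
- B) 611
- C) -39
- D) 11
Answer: D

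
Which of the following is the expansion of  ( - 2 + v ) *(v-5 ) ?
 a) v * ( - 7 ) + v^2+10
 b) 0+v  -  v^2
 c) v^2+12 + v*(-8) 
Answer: a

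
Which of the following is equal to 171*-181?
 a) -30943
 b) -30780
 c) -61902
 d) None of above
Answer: d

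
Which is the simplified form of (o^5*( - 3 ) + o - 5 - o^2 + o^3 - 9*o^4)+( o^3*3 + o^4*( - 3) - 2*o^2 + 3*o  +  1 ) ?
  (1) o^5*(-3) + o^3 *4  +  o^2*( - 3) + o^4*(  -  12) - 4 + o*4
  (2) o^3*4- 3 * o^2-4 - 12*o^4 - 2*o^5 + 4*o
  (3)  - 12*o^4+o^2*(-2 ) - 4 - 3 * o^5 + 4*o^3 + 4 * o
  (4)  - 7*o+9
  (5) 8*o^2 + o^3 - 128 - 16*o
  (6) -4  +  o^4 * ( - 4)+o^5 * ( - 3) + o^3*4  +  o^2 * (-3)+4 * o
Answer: 1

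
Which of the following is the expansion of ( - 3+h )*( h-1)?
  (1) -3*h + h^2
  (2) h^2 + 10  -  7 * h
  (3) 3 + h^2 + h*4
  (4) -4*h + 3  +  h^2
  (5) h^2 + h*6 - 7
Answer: 4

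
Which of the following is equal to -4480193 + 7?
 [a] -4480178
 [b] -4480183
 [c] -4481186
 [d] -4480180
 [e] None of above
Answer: e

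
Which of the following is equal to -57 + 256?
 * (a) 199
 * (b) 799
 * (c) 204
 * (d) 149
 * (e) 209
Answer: a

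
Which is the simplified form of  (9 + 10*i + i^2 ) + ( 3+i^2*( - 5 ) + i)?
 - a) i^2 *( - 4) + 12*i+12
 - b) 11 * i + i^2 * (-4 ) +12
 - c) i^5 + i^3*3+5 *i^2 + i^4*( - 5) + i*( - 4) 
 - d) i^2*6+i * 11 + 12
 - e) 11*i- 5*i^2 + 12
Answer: b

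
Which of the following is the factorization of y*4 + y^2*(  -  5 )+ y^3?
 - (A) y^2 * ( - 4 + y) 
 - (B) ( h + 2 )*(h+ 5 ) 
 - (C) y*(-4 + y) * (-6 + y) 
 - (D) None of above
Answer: D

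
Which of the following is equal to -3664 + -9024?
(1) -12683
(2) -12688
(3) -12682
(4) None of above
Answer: 2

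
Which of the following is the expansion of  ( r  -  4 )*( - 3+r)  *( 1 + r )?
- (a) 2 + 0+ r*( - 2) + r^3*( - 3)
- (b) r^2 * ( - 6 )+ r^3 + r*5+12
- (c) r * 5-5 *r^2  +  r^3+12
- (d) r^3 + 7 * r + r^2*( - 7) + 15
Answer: b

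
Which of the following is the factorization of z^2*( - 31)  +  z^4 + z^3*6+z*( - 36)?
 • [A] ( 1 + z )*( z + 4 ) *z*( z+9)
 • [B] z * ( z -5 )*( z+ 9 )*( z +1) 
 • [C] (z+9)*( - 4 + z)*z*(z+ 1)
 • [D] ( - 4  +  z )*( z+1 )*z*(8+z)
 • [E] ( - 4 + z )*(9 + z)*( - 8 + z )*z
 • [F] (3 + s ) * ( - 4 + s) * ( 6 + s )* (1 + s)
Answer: C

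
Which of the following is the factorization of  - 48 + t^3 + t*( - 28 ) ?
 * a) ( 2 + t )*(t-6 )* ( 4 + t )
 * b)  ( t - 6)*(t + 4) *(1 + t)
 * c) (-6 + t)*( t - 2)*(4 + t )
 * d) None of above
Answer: a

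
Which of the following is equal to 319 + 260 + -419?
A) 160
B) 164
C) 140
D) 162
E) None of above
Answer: A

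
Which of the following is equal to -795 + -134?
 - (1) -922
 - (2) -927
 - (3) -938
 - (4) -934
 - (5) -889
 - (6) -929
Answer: 6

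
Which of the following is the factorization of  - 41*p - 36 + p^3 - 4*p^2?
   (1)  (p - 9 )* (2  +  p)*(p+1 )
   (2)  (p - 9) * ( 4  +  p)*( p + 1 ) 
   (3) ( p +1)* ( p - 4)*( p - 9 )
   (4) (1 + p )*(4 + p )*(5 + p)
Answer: 2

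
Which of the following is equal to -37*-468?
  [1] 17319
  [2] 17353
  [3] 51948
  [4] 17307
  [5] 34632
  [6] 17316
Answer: 6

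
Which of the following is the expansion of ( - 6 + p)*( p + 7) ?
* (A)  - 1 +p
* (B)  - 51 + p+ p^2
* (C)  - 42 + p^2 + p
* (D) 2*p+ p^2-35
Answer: C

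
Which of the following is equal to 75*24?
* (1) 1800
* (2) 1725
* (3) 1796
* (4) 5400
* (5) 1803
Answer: 1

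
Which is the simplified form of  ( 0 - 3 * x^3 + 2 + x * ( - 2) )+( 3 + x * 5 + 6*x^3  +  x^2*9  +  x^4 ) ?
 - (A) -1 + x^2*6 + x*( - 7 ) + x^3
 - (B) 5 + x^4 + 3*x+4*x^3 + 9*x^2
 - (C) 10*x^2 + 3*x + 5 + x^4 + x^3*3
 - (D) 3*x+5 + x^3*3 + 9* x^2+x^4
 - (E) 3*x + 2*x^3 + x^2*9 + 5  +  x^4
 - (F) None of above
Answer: D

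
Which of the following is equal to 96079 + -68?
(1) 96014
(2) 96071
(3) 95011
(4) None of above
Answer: 4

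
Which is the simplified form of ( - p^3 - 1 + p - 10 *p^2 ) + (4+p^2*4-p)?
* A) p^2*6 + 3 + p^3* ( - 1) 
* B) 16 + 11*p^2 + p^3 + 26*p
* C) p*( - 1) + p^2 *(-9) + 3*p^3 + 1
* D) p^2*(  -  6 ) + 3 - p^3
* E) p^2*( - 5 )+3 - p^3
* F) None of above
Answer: D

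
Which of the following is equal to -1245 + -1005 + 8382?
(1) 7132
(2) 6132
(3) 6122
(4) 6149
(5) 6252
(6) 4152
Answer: 2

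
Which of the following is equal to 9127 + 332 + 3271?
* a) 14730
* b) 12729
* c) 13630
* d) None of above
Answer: d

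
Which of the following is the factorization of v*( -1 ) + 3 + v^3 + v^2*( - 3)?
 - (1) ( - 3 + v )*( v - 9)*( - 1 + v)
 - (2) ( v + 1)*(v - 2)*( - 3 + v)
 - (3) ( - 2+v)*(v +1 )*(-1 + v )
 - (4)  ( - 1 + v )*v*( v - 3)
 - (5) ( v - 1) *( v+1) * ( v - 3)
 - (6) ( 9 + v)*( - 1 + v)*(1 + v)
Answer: 5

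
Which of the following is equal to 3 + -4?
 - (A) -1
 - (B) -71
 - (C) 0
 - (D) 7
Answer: A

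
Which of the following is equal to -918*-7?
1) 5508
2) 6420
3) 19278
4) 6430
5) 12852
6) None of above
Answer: 6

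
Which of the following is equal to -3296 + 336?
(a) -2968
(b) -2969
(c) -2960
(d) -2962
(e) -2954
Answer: c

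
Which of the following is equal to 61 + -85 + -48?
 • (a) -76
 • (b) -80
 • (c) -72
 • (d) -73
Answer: c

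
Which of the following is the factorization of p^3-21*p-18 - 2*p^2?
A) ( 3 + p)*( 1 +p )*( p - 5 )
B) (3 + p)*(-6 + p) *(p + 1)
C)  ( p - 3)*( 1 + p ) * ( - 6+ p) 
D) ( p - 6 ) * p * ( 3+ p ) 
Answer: B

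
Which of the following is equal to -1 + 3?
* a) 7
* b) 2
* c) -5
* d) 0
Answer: b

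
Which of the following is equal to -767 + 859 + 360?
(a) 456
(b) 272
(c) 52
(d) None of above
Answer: d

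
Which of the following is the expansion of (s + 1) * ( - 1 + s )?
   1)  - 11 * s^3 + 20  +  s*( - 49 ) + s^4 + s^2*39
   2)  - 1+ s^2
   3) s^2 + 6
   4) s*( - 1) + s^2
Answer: 2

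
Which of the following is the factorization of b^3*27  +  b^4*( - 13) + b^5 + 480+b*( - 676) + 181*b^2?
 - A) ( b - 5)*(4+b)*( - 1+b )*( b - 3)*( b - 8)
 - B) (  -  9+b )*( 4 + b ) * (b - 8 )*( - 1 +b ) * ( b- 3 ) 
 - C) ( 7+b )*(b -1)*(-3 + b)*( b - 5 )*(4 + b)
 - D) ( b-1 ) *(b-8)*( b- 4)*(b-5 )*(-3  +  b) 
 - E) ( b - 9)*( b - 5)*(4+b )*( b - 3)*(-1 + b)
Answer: A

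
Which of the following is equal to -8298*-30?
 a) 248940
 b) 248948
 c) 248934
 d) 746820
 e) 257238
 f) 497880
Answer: a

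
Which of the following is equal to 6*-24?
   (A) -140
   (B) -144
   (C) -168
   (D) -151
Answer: B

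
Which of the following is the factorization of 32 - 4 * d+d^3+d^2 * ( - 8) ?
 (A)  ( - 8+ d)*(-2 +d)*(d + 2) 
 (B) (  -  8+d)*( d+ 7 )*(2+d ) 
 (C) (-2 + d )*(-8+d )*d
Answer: A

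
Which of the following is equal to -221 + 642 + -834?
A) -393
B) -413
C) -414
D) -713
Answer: B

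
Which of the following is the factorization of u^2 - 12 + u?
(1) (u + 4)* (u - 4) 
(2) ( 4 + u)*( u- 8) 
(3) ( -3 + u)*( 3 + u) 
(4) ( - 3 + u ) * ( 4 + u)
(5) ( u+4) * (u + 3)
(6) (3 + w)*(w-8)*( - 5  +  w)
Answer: 4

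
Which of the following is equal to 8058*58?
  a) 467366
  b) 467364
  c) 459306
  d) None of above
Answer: b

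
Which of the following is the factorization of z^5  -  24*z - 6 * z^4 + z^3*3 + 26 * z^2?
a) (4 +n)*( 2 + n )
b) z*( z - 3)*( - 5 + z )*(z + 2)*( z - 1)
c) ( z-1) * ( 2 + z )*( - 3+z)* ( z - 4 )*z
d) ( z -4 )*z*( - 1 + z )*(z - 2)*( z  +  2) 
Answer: c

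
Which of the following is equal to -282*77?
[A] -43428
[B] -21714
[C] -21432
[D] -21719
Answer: B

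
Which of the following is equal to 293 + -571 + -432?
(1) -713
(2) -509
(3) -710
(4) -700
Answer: 3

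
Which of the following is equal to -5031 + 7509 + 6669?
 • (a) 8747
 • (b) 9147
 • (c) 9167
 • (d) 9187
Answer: b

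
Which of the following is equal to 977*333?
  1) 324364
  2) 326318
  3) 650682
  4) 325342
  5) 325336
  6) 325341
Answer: 6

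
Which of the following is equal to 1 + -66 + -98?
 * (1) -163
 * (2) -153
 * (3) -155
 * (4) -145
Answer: 1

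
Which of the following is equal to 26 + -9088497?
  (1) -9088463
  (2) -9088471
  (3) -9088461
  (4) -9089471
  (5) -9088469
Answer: 2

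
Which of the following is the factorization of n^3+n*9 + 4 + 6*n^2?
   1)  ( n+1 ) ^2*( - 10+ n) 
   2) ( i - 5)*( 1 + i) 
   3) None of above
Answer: 3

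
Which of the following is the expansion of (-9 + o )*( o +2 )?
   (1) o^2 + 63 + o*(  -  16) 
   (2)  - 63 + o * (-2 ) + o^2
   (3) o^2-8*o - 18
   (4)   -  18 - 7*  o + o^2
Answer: 4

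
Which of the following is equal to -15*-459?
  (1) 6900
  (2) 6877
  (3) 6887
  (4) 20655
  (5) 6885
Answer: 5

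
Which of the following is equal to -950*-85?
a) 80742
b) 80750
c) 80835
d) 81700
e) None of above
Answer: b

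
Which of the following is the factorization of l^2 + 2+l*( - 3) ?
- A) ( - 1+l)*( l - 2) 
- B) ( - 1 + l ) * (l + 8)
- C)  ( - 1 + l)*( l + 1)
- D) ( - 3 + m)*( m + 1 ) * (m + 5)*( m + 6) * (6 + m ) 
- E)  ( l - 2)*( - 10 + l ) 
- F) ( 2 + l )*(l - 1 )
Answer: A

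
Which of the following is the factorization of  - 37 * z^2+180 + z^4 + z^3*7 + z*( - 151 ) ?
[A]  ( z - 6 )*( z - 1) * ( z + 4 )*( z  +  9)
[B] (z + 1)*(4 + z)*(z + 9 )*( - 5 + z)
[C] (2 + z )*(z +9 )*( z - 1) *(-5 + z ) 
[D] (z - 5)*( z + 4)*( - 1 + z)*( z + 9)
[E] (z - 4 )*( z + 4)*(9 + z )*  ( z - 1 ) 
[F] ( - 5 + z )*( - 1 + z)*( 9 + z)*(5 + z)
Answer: D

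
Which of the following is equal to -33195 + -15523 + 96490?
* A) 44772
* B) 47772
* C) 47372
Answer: B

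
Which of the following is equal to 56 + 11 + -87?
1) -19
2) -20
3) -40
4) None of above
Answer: 2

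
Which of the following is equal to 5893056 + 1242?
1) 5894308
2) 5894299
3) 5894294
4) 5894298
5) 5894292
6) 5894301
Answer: 4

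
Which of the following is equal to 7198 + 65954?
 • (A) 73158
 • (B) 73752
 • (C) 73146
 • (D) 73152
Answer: D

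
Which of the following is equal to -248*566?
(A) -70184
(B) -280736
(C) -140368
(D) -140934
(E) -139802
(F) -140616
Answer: C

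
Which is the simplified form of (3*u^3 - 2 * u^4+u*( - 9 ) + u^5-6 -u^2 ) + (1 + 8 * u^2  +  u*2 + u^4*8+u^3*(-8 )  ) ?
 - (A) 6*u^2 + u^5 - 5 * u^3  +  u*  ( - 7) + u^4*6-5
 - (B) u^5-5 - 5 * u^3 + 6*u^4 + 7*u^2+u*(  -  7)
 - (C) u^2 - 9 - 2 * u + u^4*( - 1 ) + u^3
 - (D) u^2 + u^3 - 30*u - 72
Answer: B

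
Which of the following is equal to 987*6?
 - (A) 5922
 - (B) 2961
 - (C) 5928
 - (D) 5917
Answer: A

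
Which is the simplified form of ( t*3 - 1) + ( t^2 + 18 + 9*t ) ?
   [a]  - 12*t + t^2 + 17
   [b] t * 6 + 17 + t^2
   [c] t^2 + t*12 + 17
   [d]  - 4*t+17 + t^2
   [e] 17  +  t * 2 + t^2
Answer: c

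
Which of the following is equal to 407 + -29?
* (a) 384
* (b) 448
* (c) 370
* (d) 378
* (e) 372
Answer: d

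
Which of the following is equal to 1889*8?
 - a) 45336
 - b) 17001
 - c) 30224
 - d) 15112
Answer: d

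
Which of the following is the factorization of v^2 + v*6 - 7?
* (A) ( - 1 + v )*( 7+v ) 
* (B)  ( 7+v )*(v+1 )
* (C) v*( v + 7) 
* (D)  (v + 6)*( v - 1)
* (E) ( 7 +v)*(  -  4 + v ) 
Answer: A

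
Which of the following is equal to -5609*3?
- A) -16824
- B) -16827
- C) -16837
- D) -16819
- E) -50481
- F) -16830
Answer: B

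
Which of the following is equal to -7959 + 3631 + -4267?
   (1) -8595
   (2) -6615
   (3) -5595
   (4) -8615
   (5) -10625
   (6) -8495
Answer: 1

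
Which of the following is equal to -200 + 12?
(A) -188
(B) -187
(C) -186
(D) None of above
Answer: A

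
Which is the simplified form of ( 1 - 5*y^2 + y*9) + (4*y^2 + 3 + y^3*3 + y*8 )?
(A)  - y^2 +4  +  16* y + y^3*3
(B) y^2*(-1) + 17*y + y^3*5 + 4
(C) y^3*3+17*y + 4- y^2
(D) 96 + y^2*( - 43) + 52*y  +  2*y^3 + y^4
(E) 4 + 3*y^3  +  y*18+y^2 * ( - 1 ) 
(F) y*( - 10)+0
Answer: C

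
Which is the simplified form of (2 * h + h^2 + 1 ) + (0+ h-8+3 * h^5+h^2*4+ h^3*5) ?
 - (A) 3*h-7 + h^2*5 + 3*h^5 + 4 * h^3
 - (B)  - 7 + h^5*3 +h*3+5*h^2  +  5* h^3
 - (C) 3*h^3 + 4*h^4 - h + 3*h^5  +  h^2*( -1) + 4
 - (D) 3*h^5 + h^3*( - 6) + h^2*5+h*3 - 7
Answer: B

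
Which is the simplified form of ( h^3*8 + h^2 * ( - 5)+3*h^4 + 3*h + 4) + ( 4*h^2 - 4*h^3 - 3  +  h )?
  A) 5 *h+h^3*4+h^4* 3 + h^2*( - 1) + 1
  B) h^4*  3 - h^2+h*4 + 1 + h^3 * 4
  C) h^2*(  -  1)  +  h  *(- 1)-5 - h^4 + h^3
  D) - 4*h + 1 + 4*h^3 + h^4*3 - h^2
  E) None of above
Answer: B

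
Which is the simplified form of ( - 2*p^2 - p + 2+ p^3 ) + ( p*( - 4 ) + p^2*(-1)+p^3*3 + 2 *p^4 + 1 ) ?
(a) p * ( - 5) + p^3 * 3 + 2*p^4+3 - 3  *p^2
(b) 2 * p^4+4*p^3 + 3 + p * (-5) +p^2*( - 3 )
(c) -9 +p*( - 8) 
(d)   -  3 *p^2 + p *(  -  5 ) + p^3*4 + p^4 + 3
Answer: b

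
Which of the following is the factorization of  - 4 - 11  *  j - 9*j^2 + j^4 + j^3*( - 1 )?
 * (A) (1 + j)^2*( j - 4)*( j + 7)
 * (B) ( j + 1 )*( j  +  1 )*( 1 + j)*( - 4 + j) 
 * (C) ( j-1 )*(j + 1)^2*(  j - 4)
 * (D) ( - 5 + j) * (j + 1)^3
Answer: B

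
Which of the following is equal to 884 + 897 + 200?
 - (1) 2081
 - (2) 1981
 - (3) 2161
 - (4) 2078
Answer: 2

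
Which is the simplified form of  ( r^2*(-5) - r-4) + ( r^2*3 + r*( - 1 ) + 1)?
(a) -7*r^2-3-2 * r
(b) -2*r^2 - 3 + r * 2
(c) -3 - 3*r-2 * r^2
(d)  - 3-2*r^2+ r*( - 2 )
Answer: d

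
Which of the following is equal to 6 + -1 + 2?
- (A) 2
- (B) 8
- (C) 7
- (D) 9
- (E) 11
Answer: C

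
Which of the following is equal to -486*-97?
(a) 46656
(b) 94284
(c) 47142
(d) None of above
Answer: c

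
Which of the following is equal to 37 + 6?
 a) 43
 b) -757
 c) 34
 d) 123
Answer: a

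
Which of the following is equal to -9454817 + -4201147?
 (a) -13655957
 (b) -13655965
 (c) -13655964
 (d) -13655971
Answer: c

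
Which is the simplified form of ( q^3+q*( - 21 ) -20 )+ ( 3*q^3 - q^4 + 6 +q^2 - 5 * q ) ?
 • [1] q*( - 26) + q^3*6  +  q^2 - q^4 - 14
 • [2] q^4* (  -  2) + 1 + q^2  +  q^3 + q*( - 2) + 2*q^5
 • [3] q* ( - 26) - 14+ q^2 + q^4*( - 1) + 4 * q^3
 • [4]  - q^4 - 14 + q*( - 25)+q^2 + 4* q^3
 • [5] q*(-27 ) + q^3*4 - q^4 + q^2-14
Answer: 3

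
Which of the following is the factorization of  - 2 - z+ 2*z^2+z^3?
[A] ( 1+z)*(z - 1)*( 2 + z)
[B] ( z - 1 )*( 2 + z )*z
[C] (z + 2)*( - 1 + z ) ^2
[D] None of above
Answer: A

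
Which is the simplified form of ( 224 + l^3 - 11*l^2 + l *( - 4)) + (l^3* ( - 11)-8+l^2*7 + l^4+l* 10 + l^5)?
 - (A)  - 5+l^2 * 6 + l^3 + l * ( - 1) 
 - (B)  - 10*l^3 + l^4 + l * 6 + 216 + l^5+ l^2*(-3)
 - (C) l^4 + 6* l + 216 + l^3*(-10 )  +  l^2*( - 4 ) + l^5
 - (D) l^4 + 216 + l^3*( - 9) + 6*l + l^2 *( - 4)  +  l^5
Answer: C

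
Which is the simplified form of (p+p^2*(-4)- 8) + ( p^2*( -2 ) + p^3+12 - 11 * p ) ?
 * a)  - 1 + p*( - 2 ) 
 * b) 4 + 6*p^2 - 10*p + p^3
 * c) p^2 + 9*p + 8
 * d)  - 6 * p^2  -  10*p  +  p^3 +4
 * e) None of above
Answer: d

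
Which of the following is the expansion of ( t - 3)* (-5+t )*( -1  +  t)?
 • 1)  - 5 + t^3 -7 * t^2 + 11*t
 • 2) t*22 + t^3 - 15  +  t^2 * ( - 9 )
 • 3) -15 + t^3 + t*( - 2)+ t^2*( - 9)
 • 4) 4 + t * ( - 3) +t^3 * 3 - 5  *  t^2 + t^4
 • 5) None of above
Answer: 5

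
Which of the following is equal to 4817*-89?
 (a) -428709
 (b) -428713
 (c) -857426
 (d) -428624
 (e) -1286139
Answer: b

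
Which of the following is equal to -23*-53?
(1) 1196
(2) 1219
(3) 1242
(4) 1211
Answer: 2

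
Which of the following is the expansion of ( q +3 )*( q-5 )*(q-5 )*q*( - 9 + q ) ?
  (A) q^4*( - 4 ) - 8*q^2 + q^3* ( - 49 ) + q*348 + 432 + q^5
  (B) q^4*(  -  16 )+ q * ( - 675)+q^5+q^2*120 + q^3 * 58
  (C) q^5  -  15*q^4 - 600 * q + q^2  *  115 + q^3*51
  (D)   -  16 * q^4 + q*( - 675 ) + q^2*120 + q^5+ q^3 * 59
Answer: B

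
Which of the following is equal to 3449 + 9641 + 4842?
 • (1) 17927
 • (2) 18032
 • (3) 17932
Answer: 3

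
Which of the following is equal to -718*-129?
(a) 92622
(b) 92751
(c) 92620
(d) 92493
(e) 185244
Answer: a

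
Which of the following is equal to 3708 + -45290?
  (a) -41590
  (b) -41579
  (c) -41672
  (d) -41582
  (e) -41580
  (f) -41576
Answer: d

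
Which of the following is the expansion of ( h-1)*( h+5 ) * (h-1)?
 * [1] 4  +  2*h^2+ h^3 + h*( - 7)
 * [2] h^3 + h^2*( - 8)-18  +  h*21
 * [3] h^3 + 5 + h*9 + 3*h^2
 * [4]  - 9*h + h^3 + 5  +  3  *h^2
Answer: 4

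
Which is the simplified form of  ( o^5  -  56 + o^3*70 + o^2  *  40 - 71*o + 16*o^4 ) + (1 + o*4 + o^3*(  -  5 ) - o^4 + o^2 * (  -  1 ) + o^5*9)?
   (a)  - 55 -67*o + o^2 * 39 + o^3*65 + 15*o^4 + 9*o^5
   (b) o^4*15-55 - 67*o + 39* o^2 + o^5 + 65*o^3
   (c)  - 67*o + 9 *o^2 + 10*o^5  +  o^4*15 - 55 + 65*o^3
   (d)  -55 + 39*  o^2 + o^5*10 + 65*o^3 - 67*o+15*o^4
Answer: d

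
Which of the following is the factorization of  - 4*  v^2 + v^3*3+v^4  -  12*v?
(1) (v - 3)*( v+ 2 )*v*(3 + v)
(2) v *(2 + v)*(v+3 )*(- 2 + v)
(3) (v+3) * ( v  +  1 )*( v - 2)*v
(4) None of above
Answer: 2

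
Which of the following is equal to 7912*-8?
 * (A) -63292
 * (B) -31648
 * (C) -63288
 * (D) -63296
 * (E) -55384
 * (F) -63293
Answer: D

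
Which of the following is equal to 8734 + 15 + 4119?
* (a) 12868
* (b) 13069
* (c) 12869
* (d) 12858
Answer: a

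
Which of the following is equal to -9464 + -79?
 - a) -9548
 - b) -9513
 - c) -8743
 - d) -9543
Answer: d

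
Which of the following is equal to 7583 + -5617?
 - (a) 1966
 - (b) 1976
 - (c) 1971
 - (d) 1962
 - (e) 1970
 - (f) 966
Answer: a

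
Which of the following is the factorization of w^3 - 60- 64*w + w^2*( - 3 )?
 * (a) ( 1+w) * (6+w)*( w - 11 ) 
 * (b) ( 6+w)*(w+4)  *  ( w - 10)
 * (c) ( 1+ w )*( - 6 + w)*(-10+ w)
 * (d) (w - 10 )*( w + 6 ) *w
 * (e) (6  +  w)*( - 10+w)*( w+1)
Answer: e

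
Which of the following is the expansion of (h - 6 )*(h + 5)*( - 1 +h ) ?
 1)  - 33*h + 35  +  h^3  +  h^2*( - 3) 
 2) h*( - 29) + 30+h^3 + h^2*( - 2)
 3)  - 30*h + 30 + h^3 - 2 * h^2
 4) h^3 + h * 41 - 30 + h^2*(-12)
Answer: 2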